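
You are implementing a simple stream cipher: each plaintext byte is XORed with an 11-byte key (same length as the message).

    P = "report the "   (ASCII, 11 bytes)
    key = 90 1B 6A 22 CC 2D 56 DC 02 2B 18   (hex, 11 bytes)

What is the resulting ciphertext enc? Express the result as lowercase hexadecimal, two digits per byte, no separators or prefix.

XOR is its own inverse, so applying the key byte-wise gives the result directly.
byte 0: 72 XOR 90 = e2
byte 1: 65 XOR 1b = 7e
byte 2: 70 XOR 6a = 1a
byte 3: 6f XOR 22 = 4d
byte 4: 72 XOR cc = be
byte 5: 74 XOR 2d = 59
byte 6: 20 XOR 56 = 76
byte 7: 74 XOR dc = a8
byte 8: 68 XOR 02 = 6a
byte 9: 65 XOR 2b = 4e
byte 10: 20 XOR 18 = 38

e27e1a4dbe5976a86a4e38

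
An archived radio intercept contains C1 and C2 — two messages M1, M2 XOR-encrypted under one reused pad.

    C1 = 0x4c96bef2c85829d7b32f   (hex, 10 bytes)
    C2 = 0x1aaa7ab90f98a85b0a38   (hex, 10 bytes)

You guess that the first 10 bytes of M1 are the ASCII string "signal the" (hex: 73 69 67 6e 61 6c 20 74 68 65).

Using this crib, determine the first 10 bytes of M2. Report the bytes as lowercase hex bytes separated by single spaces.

First, C1 ⊕ C2 = (M1 ⊕ K) ⊕ (M2 ⊕ K) = M1 ⊕ M2, so the key drops out. Then M2 = (M1 ⊕ M2) ⊕ M1 over the first 10 bytes.
byte 0: (4c XOR 1a) XOR 73 = 56 XOR 73 = 25
byte 1: (96 XOR aa) XOR 69 = 3c XOR 69 = 55
byte 2: (be XOR 7a) XOR 67 = c4 XOR 67 = a3
byte 3: (f2 XOR b9) XOR 6e = 4b XOR 6e = 25
byte 4: (c8 XOR 0f) XOR 61 = c7 XOR 61 = a6
byte 5: (58 XOR 98) XOR 6c = c0 XOR 6c = ac
byte 6: (29 XOR a8) XOR 20 = 81 XOR 20 = a1
byte 7: (d7 XOR 5b) XOR 74 = 8c XOR 74 = f8
byte 8: (b3 XOR 0a) XOR 68 = b9 XOR 68 = d1
byte 9: (2f XOR 38) XOR 65 = 17 XOR 65 = 72

25 55 a3 25 a6 ac a1 f8 d1 72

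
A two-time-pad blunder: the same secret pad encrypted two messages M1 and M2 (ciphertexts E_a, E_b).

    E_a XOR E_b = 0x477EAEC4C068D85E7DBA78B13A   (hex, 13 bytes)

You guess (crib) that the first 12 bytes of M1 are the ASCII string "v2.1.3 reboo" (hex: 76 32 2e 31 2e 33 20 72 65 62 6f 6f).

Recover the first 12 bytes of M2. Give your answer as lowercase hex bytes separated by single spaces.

Since E_a ⊕ E_b = M1 ⊕ M2, XORing with the guessed M1 bytes yields the corresponding M2 bytes: M2 = (E_a ⊕ E_b) ⊕ M1.
47 ⊕ 76 = 31
7e ⊕ 32 = 4c
ae ⊕ 2e = 80
c4 ⊕ 31 = f5
c0 ⊕ 2e = ee
68 ⊕ 33 = 5b
d8 ⊕ 20 = f8
5e ⊕ 72 = 2c
7d ⊕ 65 = 18
ba ⊕ 62 = d8
78 ⊕ 6f = 17
b1 ⊕ 6f = de

31 4c 80 f5 ee 5b f8 2c 18 d8 17 de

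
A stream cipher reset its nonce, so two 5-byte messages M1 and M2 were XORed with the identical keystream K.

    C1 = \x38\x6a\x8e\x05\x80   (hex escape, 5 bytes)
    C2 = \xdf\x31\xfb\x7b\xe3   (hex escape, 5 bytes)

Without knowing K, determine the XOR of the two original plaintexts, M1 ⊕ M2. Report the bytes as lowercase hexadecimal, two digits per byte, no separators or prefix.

e75b757e63

C1 ⊕ C2 = (M1 ⊕ K) ⊕ (M2 ⊕ K) = M1 ⊕ M2 — the shared key cancels under XOR.
 56 ⊕ 223 = 231
106 ⊕  49 =  91
142 ⊕ 251 = 117
  5 ⊕ 123 = 126
128 ⊕ 227 =  99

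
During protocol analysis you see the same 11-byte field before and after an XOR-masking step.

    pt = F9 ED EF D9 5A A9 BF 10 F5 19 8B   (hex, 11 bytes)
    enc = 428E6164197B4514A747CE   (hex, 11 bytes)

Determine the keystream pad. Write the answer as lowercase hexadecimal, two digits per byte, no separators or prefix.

Since enc = pt ⊕ pad, XORing both sides with pt gives pad = pt ⊕ enc.
f9 ^ 42 = bb
ed ^ 8e = 63
ef ^ 61 = 8e
d9 ^ 64 = bd
5a ^ 19 = 43
a9 ^ 7b = d2
bf ^ 45 = fa
10 ^ 14 = 04
f5 ^ a7 = 52
19 ^ 47 = 5e
8b ^ ce = 45

bb638ebd43d2fa04525e45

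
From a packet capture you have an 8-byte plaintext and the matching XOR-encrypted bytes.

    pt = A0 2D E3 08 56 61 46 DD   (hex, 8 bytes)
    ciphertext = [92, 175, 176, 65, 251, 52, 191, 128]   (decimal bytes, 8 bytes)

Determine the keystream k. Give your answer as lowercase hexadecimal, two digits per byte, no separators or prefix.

fc825349ad55f95d

Since ciphertext = pt ⊕ k, XORing both sides with pt gives k = pt ⊕ ciphertext.
byte 0: a0 ⊕ 5c = fc
byte 1: 2d ⊕ af = 82
byte 2: e3 ⊕ b0 = 53
byte 3: 08 ⊕ 41 = 49
byte 4: 56 ⊕ fb = ad
byte 5: 61 ⊕ 34 = 55
byte 6: 46 ⊕ bf = f9
byte 7: dd ⊕ 80 = 5d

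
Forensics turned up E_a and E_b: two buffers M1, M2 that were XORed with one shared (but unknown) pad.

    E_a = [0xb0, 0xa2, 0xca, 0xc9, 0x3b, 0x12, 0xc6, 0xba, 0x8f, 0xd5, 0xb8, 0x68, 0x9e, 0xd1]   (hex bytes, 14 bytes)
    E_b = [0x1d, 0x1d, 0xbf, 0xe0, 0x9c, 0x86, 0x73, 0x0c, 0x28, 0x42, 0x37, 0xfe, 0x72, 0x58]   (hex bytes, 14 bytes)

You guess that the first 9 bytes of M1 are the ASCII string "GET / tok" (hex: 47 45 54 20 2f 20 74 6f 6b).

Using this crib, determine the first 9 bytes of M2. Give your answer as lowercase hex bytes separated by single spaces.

ea fa 21 09 88 b4 c1 d9 cc

First, E_a ⊕ E_b = (M1 ⊕ K) ⊕ (M2 ⊕ K) = M1 ⊕ M2, so the key drops out. Then M2 = (M1 ⊕ M2) ⊕ M1 over the first 9 bytes.
byte 0: (b0 XOR 1d) XOR 47 = ad XOR 47 = ea
byte 1: (a2 XOR 1d) XOR 45 = bf XOR 45 = fa
byte 2: (ca XOR bf) XOR 54 = 75 XOR 54 = 21
byte 3: (c9 XOR e0) XOR 20 = 29 XOR 20 = 09
byte 4: (3b XOR 9c) XOR 2f = a7 XOR 2f = 88
byte 5: (12 XOR 86) XOR 20 = 94 XOR 20 = b4
byte 6: (c6 XOR 73) XOR 74 = b5 XOR 74 = c1
byte 7: (ba XOR 0c) XOR 6f = b6 XOR 6f = d9
byte 8: (8f XOR 28) XOR 6b = a7 XOR 6b = cc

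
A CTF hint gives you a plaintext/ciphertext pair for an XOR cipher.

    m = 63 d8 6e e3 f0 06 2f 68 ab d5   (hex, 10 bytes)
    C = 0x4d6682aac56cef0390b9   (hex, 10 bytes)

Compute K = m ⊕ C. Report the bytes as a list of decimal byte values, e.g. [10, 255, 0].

Since C = m ⊕ K, XORing both sides with m gives K = m ⊕ C.
63 xor 4d = 2e
d8 xor 66 = be
6e xor 82 = ec
e3 xor aa = 49
f0 xor c5 = 35
06 xor 6c = 6a
2f xor ef = c0
68 xor 03 = 6b
ab xor 90 = 3b
d5 xor b9 = 6c

[46, 190, 236, 73, 53, 106, 192, 107, 59, 108]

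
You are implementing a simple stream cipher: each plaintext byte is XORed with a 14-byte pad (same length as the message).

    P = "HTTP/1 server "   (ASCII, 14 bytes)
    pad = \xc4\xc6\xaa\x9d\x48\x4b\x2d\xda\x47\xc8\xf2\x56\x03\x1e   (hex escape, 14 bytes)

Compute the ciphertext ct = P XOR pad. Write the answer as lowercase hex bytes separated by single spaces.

8c 92 fe cd 67 7a 0d a9 22 ba 84 33 71 3e

byte 0: 48 xor c4 = 8c
byte 1: 54 xor c6 = 92
byte 2: 54 xor aa = fe
byte 3: 50 xor 9d = cd
byte 4: 2f xor 48 = 67
byte 5: 31 xor 4b = 7a
byte 6: 20 xor 2d = 0d
byte 7: 73 xor da = a9
byte 8: 65 xor 47 = 22
byte 9: 72 xor c8 = ba
byte 10: 76 xor f2 = 84
byte 11: 65 xor 56 = 33
byte 12: 72 xor 03 = 71
byte 13: 20 xor 1e = 3e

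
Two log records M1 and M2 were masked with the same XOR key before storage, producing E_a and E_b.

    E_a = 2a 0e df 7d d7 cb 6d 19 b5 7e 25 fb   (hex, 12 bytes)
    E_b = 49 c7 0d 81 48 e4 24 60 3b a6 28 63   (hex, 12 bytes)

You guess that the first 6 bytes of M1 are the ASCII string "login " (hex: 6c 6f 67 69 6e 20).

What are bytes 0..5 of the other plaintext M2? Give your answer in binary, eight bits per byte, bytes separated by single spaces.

00001111 10100110 10110101 10010101 11110001 00001111

First, E_a ⊕ E_b = (M1 ⊕ K) ⊕ (M2 ⊕ K) = M1 ⊕ M2, so the key drops out. Then M2 = (M1 ⊕ M2) ⊕ M1 over the first 6 bytes.
byte 0: (2a ⊕ 49) ⊕ 6c = 63 ⊕ 6c = 0f
byte 1: (0e ⊕ c7) ⊕ 6f = c9 ⊕ 6f = a6
byte 2: (df ⊕ 0d) ⊕ 67 = d2 ⊕ 67 = b5
byte 3: (7d ⊕ 81) ⊕ 69 = fc ⊕ 69 = 95
byte 4: (d7 ⊕ 48) ⊕ 6e = 9f ⊕ 6e = f1
byte 5: (cb ⊕ e4) ⊕ 20 = 2f ⊕ 20 = 0f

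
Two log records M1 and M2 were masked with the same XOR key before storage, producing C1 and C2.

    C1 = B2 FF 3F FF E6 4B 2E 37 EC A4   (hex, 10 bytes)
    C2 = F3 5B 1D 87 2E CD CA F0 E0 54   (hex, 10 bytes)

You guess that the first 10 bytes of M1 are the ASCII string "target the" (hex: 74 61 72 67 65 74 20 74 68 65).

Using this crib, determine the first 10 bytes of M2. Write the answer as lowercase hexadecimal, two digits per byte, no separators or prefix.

First, C1 ⊕ C2 = (M1 ⊕ K) ⊕ (M2 ⊕ K) = M1 ⊕ M2, so the key drops out. Then M2 = (M1 ⊕ M2) ⊕ M1 over the first 10 bytes.
byte 0: (b2 ^ f3) ^ 74 = 41 ^ 74 = 35
byte 1: (ff ^ 5b) ^ 61 = a4 ^ 61 = c5
byte 2: (3f ^ 1d) ^ 72 = 22 ^ 72 = 50
byte 3: (ff ^ 87) ^ 67 = 78 ^ 67 = 1f
byte 4: (e6 ^ 2e) ^ 65 = c8 ^ 65 = ad
byte 5: (4b ^ cd) ^ 74 = 86 ^ 74 = f2
byte 6: (2e ^ ca) ^ 20 = e4 ^ 20 = c4
byte 7: (37 ^ f0) ^ 74 = c7 ^ 74 = b3
byte 8: (ec ^ e0) ^ 68 = 0c ^ 68 = 64
byte 9: (a4 ^ 54) ^ 65 = f0 ^ 65 = 95

35c5501fadf2c4b36495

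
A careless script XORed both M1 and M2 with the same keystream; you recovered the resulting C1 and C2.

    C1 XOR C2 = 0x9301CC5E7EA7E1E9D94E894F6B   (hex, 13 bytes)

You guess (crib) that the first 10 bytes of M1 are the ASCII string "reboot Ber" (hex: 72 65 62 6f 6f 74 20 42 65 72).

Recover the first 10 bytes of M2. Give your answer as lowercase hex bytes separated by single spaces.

e1 64 ae 31 11 d3 c1 ab bc 3c

Since C1 ⊕ C2 = M1 ⊕ M2, XORing with the guessed M1 bytes yields the corresponding M2 bytes: M2 = (C1 ⊕ C2) ⊕ M1.
10010011 ⊕ 01110010 = 11100001
00000001 ⊕ 01100101 = 01100100
11001100 ⊕ 01100010 = 10101110
01011110 ⊕ 01101111 = 00110001
01111110 ⊕ 01101111 = 00010001
10100111 ⊕ 01110100 = 11010011
11100001 ⊕ 00100000 = 11000001
11101001 ⊕ 01000010 = 10101011
11011001 ⊕ 01100101 = 10111100
01001110 ⊕ 01110010 = 00111100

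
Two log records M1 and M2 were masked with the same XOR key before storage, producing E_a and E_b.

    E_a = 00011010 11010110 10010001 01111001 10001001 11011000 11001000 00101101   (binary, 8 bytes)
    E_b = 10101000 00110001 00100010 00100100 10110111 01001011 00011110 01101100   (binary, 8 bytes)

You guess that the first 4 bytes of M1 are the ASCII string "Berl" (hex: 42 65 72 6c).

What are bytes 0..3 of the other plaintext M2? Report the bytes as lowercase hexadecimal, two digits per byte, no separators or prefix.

First, E_a ⊕ E_b = (M1 ⊕ K) ⊕ (M2 ⊕ K) = M1 ⊕ M2, so the key drops out. Then M2 = (M1 ⊕ M2) ⊕ M1 over the first 4 bytes.
byte 0: (1a ^ a8) ^ 42 = b2 ^ 42 = f0
byte 1: (d6 ^ 31) ^ 65 = e7 ^ 65 = 82
byte 2: (91 ^ 22) ^ 72 = b3 ^ 72 = c1
byte 3: (79 ^ 24) ^ 6c = 5d ^ 6c = 31

f082c131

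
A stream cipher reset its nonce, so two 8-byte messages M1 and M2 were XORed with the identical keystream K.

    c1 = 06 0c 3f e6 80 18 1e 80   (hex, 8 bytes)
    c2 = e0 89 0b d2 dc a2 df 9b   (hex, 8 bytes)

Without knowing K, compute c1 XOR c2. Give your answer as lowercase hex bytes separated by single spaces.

e6 85 34 34 5c ba c1 1b

c1 ⊕ c2 = (M1 ⊕ K) ⊕ (M2 ⊕ K) = M1 ⊕ M2 — the shared key cancels under XOR.
  6 xor 224 = 230
 12 xor 137 = 133
 63 xor  11 =  52
230 xor 210 =  52
128 xor 220 =  92
 24 xor 162 = 186
 30 xor 223 = 193
128 xor 155 =  27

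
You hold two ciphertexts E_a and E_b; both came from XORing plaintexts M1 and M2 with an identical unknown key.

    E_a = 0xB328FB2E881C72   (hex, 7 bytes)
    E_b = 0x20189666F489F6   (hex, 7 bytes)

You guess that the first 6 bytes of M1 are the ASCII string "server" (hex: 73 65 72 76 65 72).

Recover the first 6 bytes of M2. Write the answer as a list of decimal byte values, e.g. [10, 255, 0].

First, E_a ⊕ E_b = (M1 ⊕ K) ⊕ (M2 ⊕ K) = M1 ⊕ M2, so the key drops out. Then M2 = (M1 ⊕ M2) ⊕ M1 over the first 6 bytes.
byte 0: (b3 ^ 20) ^ 73 = 93 ^ 73 = e0
byte 1: (28 ^ 18) ^ 65 = 30 ^ 65 = 55
byte 2: (fb ^ 96) ^ 72 = 6d ^ 72 = 1f
byte 3: (2e ^ 66) ^ 76 = 48 ^ 76 = 3e
byte 4: (88 ^ f4) ^ 65 = 7c ^ 65 = 19
byte 5: (1c ^ 89) ^ 72 = 95 ^ 72 = e7

[224, 85, 31, 62, 25, 231]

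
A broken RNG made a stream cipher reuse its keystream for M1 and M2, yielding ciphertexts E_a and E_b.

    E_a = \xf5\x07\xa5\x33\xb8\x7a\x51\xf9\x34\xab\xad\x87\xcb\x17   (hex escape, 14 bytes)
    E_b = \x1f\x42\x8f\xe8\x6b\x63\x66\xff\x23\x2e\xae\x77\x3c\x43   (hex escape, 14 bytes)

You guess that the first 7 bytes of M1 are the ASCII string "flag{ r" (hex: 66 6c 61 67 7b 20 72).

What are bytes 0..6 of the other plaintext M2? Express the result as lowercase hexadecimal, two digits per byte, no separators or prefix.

First, E_a ⊕ E_b = (M1 ⊕ K) ⊕ (M2 ⊕ K) = M1 ⊕ M2, so the key drops out. Then M2 = (M1 ⊕ M2) ⊕ M1 over the first 7 bytes.
byte 0: (f5 ⊕ 1f) ⊕ 66 = ea ⊕ 66 = 8c
byte 1: (07 ⊕ 42) ⊕ 6c = 45 ⊕ 6c = 29
byte 2: (a5 ⊕ 8f) ⊕ 61 = 2a ⊕ 61 = 4b
byte 3: (33 ⊕ e8) ⊕ 67 = db ⊕ 67 = bc
byte 4: (b8 ⊕ 6b) ⊕ 7b = d3 ⊕ 7b = a8
byte 5: (7a ⊕ 63) ⊕ 20 = 19 ⊕ 20 = 39
byte 6: (51 ⊕ 66) ⊕ 72 = 37 ⊕ 72 = 45

8c294bbca83945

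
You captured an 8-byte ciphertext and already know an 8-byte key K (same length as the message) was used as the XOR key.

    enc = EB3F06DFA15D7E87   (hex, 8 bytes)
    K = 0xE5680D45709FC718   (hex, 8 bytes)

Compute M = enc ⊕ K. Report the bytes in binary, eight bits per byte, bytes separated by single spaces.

eb XOR e5 = 0e
3f XOR 68 = 57
06 XOR 0d = 0b
df XOR 45 = 9a
a1 XOR 70 = d1
5d XOR 9f = c2
7e XOR c7 = b9
87 XOR 18 = 9f

00001110 01010111 00001011 10011010 11010001 11000010 10111001 10011111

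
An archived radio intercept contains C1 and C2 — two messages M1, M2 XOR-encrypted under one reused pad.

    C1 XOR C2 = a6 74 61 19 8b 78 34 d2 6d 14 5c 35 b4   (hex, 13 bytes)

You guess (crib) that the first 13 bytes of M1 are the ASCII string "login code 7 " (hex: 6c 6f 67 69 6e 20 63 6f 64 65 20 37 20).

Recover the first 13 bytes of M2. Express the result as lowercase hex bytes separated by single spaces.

ca 1b 06 70 e5 58 57 bd 09 71 7c 02 94

Since C1 ⊕ C2 = M1 ⊕ M2, XORing with the guessed M1 bytes yields the corresponding M2 bytes: M2 = (C1 ⊕ C2) ⊕ M1.
byte 0: a6 ⊕ 6c = ca
byte 1: 74 ⊕ 6f = 1b
byte 2: 61 ⊕ 67 = 06
byte 3: 19 ⊕ 69 = 70
byte 4: 8b ⊕ 6e = e5
byte 5: 78 ⊕ 20 = 58
byte 6: 34 ⊕ 63 = 57
byte 7: d2 ⊕ 6f = bd
byte 8: 6d ⊕ 64 = 09
byte 9: 14 ⊕ 65 = 71
byte 10: 5c ⊕ 20 = 7c
byte 11: 35 ⊕ 37 = 02
byte 12: b4 ⊕ 20 = 94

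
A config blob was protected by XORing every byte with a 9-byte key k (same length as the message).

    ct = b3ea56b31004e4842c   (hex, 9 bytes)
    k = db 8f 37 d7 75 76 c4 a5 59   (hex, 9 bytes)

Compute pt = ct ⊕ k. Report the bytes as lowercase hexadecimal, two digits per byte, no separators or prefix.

686561646572202175

byte 0: b3 XOR db = 68
byte 1: ea XOR 8f = 65
byte 2: 56 XOR 37 = 61
byte 3: b3 XOR d7 = 64
byte 4: 10 XOR 75 = 65
byte 5: 04 XOR 76 = 72
byte 6: e4 XOR c4 = 20
byte 7: 84 XOR a5 = 21
byte 8: 2c XOR 59 = 75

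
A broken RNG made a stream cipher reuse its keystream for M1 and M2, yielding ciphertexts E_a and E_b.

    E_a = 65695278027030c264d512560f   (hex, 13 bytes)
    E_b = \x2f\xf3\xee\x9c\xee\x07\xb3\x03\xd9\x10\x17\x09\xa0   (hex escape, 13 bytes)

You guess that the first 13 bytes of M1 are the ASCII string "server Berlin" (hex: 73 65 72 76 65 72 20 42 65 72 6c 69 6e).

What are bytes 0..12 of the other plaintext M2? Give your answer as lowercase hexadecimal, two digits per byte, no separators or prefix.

First, E_a ⊕ E_b = (M1 ⊕ K) ⊕ (M2 ⊕ K) = M1 ⊕ M2, so the key drops out. Then M2 = (M1 ⊕ M2) ⊕ M1 over the first 13 bytes.
byte 0: (65 ⊕ 2f) ⊕ 73 = 4a ⊕ 73 = 39
byte 1: (69 ⊕ f3) ⊕ 65 = 9a ⊕ 65 = ff
byte 2: (52 ⊕ ee) ⊕ 72 = bc ⊕ 72 = ce
byte 3: (78 ⊕ 9c) ⊕ 76 = e4 ⊕ 76 = 92
byte 4: (02 ⊕ ee) ⊕ 65 = ec ⊕ 65 = 89
byte 5: (70 ⊕ 07) ⊕ 72 = 77 ⊕ 72 = 05
byte 6: (30 ⊕ b3) ⊕ 20 = 83 ⊕ 20 = a3
byte 7: (c2 ⊕ 03) ⊕ 42 = c1 ⊕ 42 = 83
byte 8: (64 ⊕ d9) ⊕ 65 = bd ⊕ 65 = d8
byte 9: (d5 ⊕ 10) ⊕ 72 = c5 ⊕ 72 = b7
byte 10: (12 ⊕ 17) ⊕ 6c = 05 ⊕ 6c = 69
byte 11: (56 ⊕ 09) ⊕ 69 = 5f ⊕ 69 = 36
byte 12: (0f ⊕ a0) ⊕ 6e = af ⊕ 6e = c1

39ffce928905a383d8b76936c1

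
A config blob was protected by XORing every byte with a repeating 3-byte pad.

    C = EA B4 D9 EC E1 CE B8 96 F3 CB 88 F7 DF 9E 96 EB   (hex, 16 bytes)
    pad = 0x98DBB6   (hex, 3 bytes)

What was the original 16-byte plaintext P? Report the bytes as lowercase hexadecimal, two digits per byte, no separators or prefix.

726f6f743a78204d4553534147452073

The 3-byte key repeats, so the effective keystream is 98 db b6 98 db b6 98 db b6 98 db b6 98 db b6 98.
byte 0: 234 ⊕ 152 = 114
byte 1: 180 ⊕ 219 = 111
byte 2: 217 ⊕ 182 = 111
byte 3: 236 ⊕ 152 = 116
byte 4: 225 ⊕ 219 =  58
byte 5: 206 ⊕ 182 = 120
byte 6: 184 ⊕ 152 =  32
byte 7: 150 ⊕ 219 =  77
byte 8: 243 ⊕ 182 =  69
byte 9: 203 ⊕ 152 =  83
byte 10: 136 ⊕ 219 =  83
byte 11: 247 ⊕ 182 =  65
byte 12: 223 ⊕ 152 =  71
byte 13: 158 ⊕ 219 =  69
byte 14: 150 ⊕ 182 =  32
byte 15: 235 ⊕ 152 = 115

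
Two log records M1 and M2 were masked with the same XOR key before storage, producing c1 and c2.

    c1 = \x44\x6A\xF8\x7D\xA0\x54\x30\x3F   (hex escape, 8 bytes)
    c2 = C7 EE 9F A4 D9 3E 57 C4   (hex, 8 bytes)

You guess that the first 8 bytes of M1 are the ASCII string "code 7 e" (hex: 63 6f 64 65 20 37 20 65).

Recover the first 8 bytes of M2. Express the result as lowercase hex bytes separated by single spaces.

First, c1 ⊕ c2 = (M1 ⊕ K) ⊕ (M2 ⊕ K) = M1 ⊕ M2, so the key drops out. Then M2 = (M1 ⊕ M2) ⊕ M1 over the first 8 bytes.
byte 0: (44 ⊕ c7) ⊕ 63 = 83 ⊕ 63 = e0
byte 1: (6a ⊕ ee) ⊕ 6f = 84 ⊕ 6f = eb
byte 2: (f8 ⊕ 9f) ⊕ 64 = 67 ⊕ 64 = 03
byte 3: (7d ⊕ a4) ⊕ 65 = d9 ⊕ 65 = bc
byte 4: (a0 ⊕ d9) ⊕ 20 = 79 ⊕ 20 = 59
byte 5: (54 ⊕ 3e) ⊕ 37 = 6a ⊕ 37 = 5d
byte 6: (30 ⊕ 57) ⊕ 20 = 67 ⊕ 20 = 47
byte 7: (3f ⊕ c4) ⊕ 65 = fb ⊕ 65 = 9e

e0 eb 03 bc 59 5d 47 9e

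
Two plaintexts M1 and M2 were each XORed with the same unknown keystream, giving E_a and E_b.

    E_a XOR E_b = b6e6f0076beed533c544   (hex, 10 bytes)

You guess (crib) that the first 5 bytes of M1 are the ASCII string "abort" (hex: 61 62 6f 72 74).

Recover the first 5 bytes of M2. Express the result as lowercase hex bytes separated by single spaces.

Since E_a ⊕ E_b = M1 ⊕ M2, XORing with the guessed M1 bytes yields the corresponding M2 bytes: M2 = (E_a ⊕ E_b) ⊕ M1.
b6 XOR 61 = d7
e6 XOR 62 = 84
f0 XOR 6f = 9f
07 XOR 72 = 75
6b XOR 74 = 1f

d7 84 9f 75 1f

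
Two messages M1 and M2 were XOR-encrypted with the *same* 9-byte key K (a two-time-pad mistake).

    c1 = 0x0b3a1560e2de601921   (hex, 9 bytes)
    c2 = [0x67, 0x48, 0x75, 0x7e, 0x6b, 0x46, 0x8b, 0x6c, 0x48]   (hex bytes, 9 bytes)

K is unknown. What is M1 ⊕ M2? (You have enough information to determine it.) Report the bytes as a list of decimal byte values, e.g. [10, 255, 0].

[108, 114, 96, 30, 137, 152, 235, 117, 105]

c1 ⊕ c2 = (M1 ⊕ K) ⊕ (M2 ⊕ K) = M1 ⊕ M2 — the shared key cancels under XOR.
0b XOR 67 = 6c
3a XOR 48 = 72
15 XOR 75 = 60
60 XOR 7e = 1e
e2 XOR 6b = 89
de XOR 46 = 98
60 XOR 8b = eb
19 XOR 6c = 75
21 XOR 48 = 69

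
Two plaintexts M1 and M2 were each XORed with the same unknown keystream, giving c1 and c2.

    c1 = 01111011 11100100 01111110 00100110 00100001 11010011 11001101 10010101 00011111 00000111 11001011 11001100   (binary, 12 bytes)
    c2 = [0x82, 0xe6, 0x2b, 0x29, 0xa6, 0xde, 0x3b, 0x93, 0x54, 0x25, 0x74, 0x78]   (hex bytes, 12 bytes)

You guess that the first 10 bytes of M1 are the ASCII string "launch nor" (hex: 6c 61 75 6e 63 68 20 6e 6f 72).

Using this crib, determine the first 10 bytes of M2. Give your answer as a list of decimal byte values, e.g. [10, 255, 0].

First, c1 ⊕ c2 = (M1 ⊕ K) ⊕ (M2 ⊕ K) = M1 ⊕ M2, so the key drops out. Then M2 = (M1 ⊕ M2) ⊕ M1 over the first 10 bytes.
byte 0: (7b ^ 82) ^ 6c = f9 ^ 6c = 95
byte 1: (e4 ^ e6) ^ 61 = 02 ^ 61 = 63
byte 2: (7e ^ 2b) ^ 75 = 55 ^ 75 = 20
byte 3: (26 ^ 29) ^ 6e = 0f ^ 6e = 61
byte 4: (21 ^ a6) ^ 63 = 87 ^ 63 = e4
byte 5: (d3 ^ de) ^ 68 = 0d ^ 68 = 65
byte 6: (cd ^ 3b) ^ 20 = f6 ^ 20 = d6
byte 7: (95 ^ 93) ^ 6e = 06 ^ 6e = 68
byte 8: (1f ^ 54) ^ 6f = 4b ^ 6f = 24
byte 9: (07 ^ 25) ^ 72 = 22 ^ 72 = 50

[149, 99, 32, 97, 228, 101, 214, 104, 36, 80]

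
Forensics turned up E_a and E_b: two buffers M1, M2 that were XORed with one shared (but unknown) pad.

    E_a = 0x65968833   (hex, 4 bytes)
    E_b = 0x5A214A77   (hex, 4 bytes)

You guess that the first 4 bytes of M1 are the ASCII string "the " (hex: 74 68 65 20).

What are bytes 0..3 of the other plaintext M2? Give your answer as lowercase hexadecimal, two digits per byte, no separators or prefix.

First, E_a ⊕ E_b = (M1 ⊕ K) ⊕ (M2 ⊕ K) = M1 ⊕ M2, so the key drops out. Then M2 = (M1 ⊕ M2) ⊕ M1 over the first 4 bytes.
byte 0: (65 ⊕ 5a) ⊕ 74 = 3f ⊕ 74 = 4b
byte 1: (96 ⊕ 21) ⊕ 68 = b7 ⊕ 68 = df
byte 2: (88 ⊕ 4a) ⊕ 65 = c2 ⊕ 65 = a7
byte 3: (33 ⊕ 77) ⊕ 20 = 44 ⊕ 20 = 64

4bdfa764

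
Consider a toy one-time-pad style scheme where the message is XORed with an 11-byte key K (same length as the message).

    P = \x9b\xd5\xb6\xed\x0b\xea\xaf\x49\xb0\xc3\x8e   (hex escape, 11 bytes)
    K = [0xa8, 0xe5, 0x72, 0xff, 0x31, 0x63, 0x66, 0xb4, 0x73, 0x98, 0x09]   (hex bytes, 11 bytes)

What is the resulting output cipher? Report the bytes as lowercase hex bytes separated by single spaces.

XOR is its own inverse, so applying the key byte-wise gives the result directly.
byte 0: 9b ^ a8 = 33
byte 1: d5 ^ e5 = 30
byte 2: b6 ^ 72 = c4
byte 3: ed ^ ff = 12
byte 4: 0b ^ 31 = 3a
byte 5: ea ^ 63 = 89
byte 6: af ^ 66 = c9
byte 7: 49 ^ b4 = fd
byte 8: b0 ^ 73 = c3
byte 9: c3 ^ 98 = 5b
byte 10: 8e ^ 09 = 87

33 30 c4 12 3a 89 c9 fd c3 5b 87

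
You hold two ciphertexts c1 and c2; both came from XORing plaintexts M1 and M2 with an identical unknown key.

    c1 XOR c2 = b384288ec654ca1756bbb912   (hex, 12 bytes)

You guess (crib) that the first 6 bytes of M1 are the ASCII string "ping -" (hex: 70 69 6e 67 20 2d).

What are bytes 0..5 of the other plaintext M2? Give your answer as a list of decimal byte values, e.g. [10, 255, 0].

[195, 237, 70, 233, 230, 121]

Since c1 ⊕ c2 = M1 ⊕ M2, XORing with the guessed M1 bytes yields the corresponding M2 bytes: M2 = (c1 ⊕ c2) ⊕ M1.
b3 ⊕ 70 = c3
84 ⊕ 69 = ed
28 ⊕ 6e = 46
8e ⊕ 67 = e9
c6 ⊕ 20 = e6
54 ⊕ 2d = 79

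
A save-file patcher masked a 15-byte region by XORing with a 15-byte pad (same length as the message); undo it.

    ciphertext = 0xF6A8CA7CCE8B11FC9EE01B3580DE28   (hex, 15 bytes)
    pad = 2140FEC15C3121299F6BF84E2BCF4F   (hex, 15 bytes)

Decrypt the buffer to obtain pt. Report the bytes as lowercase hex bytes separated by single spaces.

d7 e8 34 bd 92 ba 30 d5 01 8b e3 7b ab 11 67

246 ^  33 = 215
168 ^  64 = 232
202 ^ 254 =  52
124 ^ 193 = 189
206 ^  92 = 146
139 ^  49 = 186
 17 ^  33 =  48
252 ^  41 = 213
158 ^ 159 =   1
224 ^ 107 = 139
 27 ^ 248 = 227
 53 ^  78 = 123
128 ^  43 = 171
222 ^ 207 =  17
 40 ^  79 = 103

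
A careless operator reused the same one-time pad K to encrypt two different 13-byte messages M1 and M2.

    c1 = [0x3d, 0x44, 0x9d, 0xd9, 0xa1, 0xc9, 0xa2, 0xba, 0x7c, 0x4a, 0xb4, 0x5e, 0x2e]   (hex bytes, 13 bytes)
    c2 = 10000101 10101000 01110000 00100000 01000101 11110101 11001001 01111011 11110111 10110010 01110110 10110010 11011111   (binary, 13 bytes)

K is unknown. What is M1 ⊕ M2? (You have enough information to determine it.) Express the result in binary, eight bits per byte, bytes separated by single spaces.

10111000 11101100 11101101 11111001 11100100 00111100 01101011 11000001 10001011 11111000 11000010 11101100 11110001

c1 ⊕ c2 = (M1 ⊕ K) ⊕ (M2 ⊕ K) = M1 ⊕ M2 — the shared key cancels under XOR.
byte 0:  61 xor 133 = 184
byte 1:  68 xor 168 = 236
byte 2: 157 xor 112 = 237
byte 3: 217 xor  32 = 249
byte 4: 161 xor  69 = 228
byte 5: 201 xor 245 =  60
byte 6: 162 xor 201 = 107
byte 7: 186 xor 123 = 193
byte 8: 124 xor 247 = 139
byte 9:  74 xor 178 = 248
byte 10: 180 xor 118 = 194
byte 11:  94 xor 178 = 236
byte 12:  46 xor 223 = 241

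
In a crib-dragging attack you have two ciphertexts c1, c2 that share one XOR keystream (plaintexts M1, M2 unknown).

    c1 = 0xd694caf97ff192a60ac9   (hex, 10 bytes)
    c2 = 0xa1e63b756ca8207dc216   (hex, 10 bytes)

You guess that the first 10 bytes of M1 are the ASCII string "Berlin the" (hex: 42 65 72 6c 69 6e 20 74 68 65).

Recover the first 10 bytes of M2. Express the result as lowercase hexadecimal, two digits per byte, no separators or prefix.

First, c1 ⊕ c2 = (M1 ⊕ K) ⊕ (M2 ⊕ K) = M1 ⊕ M2, so the key drops out. Then M2 = (M1 ⊕ M2) ⊕ M1 over the first 10 bytes.
byte 0: (d6 ^ a1) ^ 42 = 77 ^ 42 = 35
byte 1: (94 ^ e6) ^ 65 = 72 ^ 65 = 17
byte 2: (ca ^ 3b) ^ 72 = f1 ^ 72 = 83
byte 3: (f9 ^ 75) ^ 6c = 8c ^ 6c = e0
byte 4: (7f ^ 6c) ^ 69 = 13 ^ 69 = 7a
byte 5: (f1 ^ a8) ^ 6e = 59 ^ 6e = 37
byte 6: (92 ^ 20) ^ 20 = b2 ^ 20 = 92
byte 7: (a6 ^ 7d) ^ 74 = db ^ 74 = af
byte 8: (0a ^ c2) ^ 68 = c8 ^ 68 = a0
byte 9: (c9 ^ 16) ^ 65 = df ^ 65 = ba

351783e07a3792afa0ba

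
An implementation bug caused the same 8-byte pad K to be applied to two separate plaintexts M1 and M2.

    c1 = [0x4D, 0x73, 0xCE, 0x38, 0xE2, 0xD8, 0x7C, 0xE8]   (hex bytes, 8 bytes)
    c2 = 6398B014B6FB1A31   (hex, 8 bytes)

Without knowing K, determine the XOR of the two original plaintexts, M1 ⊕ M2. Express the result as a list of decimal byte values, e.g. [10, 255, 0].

[46, 235, 126, 44, 84, 35, 102, 217]

c1 ⊕ c2 = (M1 ⊕ K) ⊕ (M2 ⊕ K) = M1 ⊕ M2 — the shared key cancels under XOR.
byte 0: 4d XOR 63 = 2e
byte 1: 73 XOR 98 = eb
byte 2: ce XOR b0 = 7e
byte 3: 38 XOR 14 = 2c
byte 4: e2 XOR b6 = 54
byte 5: d8 XOR fb = 23
byte 6: 7c XOR 1a = 66
byte 7: e8 XOR 31 = d9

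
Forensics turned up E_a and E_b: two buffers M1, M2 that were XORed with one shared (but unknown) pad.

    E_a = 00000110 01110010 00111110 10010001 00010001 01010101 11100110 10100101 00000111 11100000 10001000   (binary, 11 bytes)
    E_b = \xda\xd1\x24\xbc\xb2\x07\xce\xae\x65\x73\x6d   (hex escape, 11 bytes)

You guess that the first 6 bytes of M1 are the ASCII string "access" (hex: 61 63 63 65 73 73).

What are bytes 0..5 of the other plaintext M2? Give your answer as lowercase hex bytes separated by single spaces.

First, E_a ⊕ E_b = (M1 ⊕ K) ⊕ (M2 ⊕ K) = M1 ⊕ M2, so the key drops out. Then M2 = (M1 ⊕ M2) ⊕ M1 over the first 6 bytes.
byte 0: (06 XOR da) XOR 61 = dc XOR 61 = bd
byte 1: (72 XOR d1) XOR 63 = a3 XOR 63 = c0
byte 2: (3e XOR 24) XOR 63 = 1a XOR 63 = 79
byte 3: (91 XOR bc) XOR 65 = 2d XOR 65 = 48
byte 4: (11 XOR b2) XOR 73 = a3 XOR 73 = d0
byte 5: (55 XOR 07) XOR 73 = 52 XOR 73 = 21

bd c0 79 48 d0 21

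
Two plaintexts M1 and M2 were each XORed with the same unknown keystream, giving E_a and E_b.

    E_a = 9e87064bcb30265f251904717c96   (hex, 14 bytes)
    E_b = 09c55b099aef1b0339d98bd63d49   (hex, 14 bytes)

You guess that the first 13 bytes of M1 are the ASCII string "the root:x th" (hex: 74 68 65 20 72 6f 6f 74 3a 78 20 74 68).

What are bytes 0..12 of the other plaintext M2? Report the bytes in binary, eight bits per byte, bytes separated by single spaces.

First, E_a ⊕ E_b = (M1 ⊕ K) ⊕ (M2 ⊕ K) = M1 ⊕ M2, so the key drops out. Then M2 = (M1 ⊕ M2) ⊕ M1 over the first 13 bytes.
byte 0: (9e ^ 09) ^ 74 = 97 ^ 74 = e3
byte 1: (87 ^ c5) ^ 68 = 42 ^ 68 = 2a
byte 2: (06 ^ 5b) ^ 65 = 5d ^ 65 = 38
byte 3: (4b ^ 09) ^ 20 = 42 ^ 20 = 62
byte 4: (cb ^ 9a) ^ 72 = 51 ^ 72 = 23
byte 5: (30 ^ ef) ^ 6f = df ^ 6f = b0
byte 6: (26 ^ 1b) ^ 6f = 3d ^ 6f = 52
byte 7: (5f ^ 03) ^ 74 = 5c ^ 74 = 28
byte 8: (25 ^ 39) ^ 3a = 1c ^ 3a = 26
byte 9: (19 ^ d9) ^ 78 = c0 ^ 78 = b8
byte 10: (04 ^ 8b) ^ 20 = 8f ^ 20 = af
byte 11: (71 ^ d6) ^ 74 = a7 ^ 74 = d3
byte 12: (7c ^ 3d) ^ 68 = 41 ^ 68 = 29

11100011 00101010 00111000 01100010 00100011 10110000 01010010 00101000 00100110 10111000 10101111 11010011 00101001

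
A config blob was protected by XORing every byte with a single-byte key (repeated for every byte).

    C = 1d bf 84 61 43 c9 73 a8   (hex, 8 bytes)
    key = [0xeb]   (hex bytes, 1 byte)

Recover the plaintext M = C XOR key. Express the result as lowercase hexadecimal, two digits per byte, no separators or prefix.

f6546f8aa8229843

The 1-byte key repeats, so the effective keystream is eb eb eb eb eb eb eb eb.
byte 0: 1d xor eb = f6
byte 1: bf xor eb = 54
byte 2: 84 xor eb = 6f
byte 3: 61 xor eb = 8a
byte 4: 43 xor eb = a8
byte 5: c9 xor eb = 22
byte 6: 73 xor eb = 98
byte 7: a8 xor eb = 43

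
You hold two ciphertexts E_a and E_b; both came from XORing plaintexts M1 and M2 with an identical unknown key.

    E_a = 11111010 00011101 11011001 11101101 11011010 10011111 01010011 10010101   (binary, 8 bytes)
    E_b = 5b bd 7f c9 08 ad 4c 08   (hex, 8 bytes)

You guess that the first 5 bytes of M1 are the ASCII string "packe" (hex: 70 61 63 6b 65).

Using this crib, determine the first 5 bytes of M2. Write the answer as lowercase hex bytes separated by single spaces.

First, E_a ⊕ E_b = (M1 ⊕ K) ⊕ (M2 ⊕ K) = M1 ⊕ M2, so the key drops out. Then M2 = (M1 ⊕ M2) ⊕ M1 over the first 5 bytes.
byte 0: (fa ⊕ 5b) ⊕ 70 = a1 ⊕ 70 = d1
byte 1: (1d ⊕ bd) ⊕ 61 = a0 ⊕ 61 = c1
byte 2: (d9 ⊕ 7f) ⊕ 63 = a6 ⊕ 63 = c5
byte 3: (ed ⊕ c9) ⊕ 6b = 24 ⊕ 6b = 4f
byte 4: (da ⊕ 08) ⊕ 65 = d2 ⊕ 65 = b7

d1 c1 c5 4f b7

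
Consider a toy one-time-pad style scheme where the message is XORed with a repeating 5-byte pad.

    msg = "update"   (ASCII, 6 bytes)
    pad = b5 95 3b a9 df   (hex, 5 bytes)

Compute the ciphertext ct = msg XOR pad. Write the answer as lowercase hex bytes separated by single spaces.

c0 e5 5f c8 ab d0

The 5-byte key repeats, so the effective keystream is b5 95 3b a9 df b5.
byte 0: 75 xor b5 = c0
byte 1: 70 xor 95 = e5
byte 2: 64 xor 3b = 5f
byte 3: 61 xor a9 = c8
byte 4: 74 xor df = ab
byte 5: 65 xor b5 = d0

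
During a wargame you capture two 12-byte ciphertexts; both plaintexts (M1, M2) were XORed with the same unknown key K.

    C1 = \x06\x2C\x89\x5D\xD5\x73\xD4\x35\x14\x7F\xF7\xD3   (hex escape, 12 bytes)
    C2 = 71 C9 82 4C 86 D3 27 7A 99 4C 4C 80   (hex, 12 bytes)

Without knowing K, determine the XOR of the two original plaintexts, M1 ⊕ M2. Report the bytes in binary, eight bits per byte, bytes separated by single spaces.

C1 ⊕ C2 = (M1 ⊕ K) ⊕ (M2 ⊕ K) = M1 ⊕ M2 — the shared key cancels under XOR.
  6 ^ 113 = 119
 44 ^ 201 = 229
137 ^ 130 =  11
 93 ^  76 =  17
213 ^ 134 =  83
115 ^ 211 = 160
212 ^  39 = 243
 53 ^ 122 =  79
 20 ^ 153 = 141
127 ^  76 =  51
247 ^  76 = 187
211 ^ 128 =  83

01110111 11100101 00001011 00010001 01010011 10100000 11110011 01001111 10001101 00110011 10111011 01010011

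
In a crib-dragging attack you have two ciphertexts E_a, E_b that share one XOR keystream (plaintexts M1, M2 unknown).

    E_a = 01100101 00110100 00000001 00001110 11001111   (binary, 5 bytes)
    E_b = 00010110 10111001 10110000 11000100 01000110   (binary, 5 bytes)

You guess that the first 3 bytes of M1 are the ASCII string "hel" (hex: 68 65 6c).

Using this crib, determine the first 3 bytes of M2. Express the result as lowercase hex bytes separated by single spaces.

First, E_a ⊕ E_b = (M1 ⊕ K) ⊕ (M2 ⊕ K) = M1 ⊕ M2, so the key drops out. Then M2 = (M1 ⊕ M2) ⊕ M1 over the first 3 bytes.
byte 0: (65 XOR 16) XOR 68 = 73 XOR 68 = 1b
byte 1: (34 XOR b9) XOR 65 = 8d XOR 65 = e8
byte 2: (01 XOR b0) XOR 6c = b1 XOR 6c = dd

1b e8 dd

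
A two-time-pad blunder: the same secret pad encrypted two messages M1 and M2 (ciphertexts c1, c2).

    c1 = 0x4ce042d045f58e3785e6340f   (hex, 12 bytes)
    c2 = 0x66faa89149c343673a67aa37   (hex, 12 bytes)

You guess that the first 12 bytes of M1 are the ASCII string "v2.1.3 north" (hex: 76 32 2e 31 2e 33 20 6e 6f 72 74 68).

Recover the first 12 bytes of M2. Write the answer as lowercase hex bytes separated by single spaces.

First, c1 ⊕ c2 = (M1 ⊕ K) ⊕ (M2 ⊕ K) = M1 ⊕ M2, so the key drops out. Then M2 = (M1 ⊕ M2) ⊕ M1 over the first 12 bytes.
byte 0: (4c ⊕ 66) ⊕ 76 = 2a ⊕ 76 = 5c
byte 1: (e0 ⊕ fa) ⊕ 32 = 1a ⊕ 32 = 28
byte 2: (42 ⊕ a8) ⊕ 2e = ea ⊕ 2e = c4
byte 3: (d0 ⊕ 91) ⊕ 31 = 41 ⊕ 31 = 70
byte 4: (45 ⊕ 49) ⊕ 2e = 0c ⊕ 2e = 22
byte 5: (f5 ⊕ c3) ⊕ 33 = 36 ⊕ 33 = 05
byte 6: (8e ⊕ 43) ⊕ 20 = cd ⊕ 20 = ed
byte 7: (37 ⊕ 67) ⊕ 6e = 50 ⊕ 6e = 3e
byte 8: (85 ⊕ 3a) ⊕ 6f = bf ⊕ 6f = d0
byte 9: (e6 ⊕ 67) ⊕ 72 = 81 ⊕ 72 = f3
byte 10: (34 ⊕ aa) ⊕ 74 = 9e ⊕ 74 = ea
byte 11: (0f ⊕ 37) ⊕ 68 = 38 ⊕ 68 = 50

5c 28 c4 70 22 05 ed 3e d0 f3 ea 50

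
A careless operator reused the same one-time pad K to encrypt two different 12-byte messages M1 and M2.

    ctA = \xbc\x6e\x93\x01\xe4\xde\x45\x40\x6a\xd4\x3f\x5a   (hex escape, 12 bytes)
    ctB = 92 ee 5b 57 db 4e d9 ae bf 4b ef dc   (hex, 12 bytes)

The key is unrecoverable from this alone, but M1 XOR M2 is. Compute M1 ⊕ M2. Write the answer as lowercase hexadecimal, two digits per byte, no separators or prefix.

2e80c8563f909ceed59fd086

ctA ⊕ ctB = (M1 ⊕ K) ⊕ (M2 ⊕ K) = M1 ⊕ M2 — the shared key cancels under XOR.
byte 0: 188 xor 146 =  46
byte 1: 110 xor 238 = 128
byte 2: 147 xor  91 = 200
byte 3:   1 xor  87 =  86
byte 4: 228 xor 219 =  63
byte 5: 222 xor  78 = 144
byte 6:  69 xor 217 = 156
byte 7:  64 xor 174 = 238
byte 8: 106 xor 191 = 213
byte 9: 212 xor  75 = 159
byte 10:  63 xor 239 = 208
byte 11:  90 xor 220 = 134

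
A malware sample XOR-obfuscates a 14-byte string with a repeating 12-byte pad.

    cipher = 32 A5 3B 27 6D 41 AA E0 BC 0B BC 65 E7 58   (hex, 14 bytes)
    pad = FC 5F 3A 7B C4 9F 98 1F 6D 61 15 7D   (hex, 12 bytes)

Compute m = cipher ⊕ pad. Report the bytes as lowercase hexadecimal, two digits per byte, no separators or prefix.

The 12-byte key repeats, so the effective keystream is fc 5f 3a 7b c4 9f 98 1f 6d 61 15 7d fc 5f.
byte 0:  50 ⊕ 252 = 206
byte 1: 165 ⊕  95 = 250
byte 2:  59 ⊕  58 =   1
byte 3:  39 ⊕ 123 =  92
byte 4: 109 ⊕ 196 = 169
byte 5:  65 ⊕ 159 = 222
byte 6: 170 ⊕ 152 =  50
byte 7: 224 ⊕  31 = 255
byte 8: 188 ⊕ 109 = 209
byte 9:  11 ⊕  97 = 106
byte 10: 188 ⊕  21 = 169
byte 11: 101 ⊕ 125 =  24
byte 12: 231 ⊕ 252 =  27
byte 13:  88 ⊕  95 =   7

cefa015ca9de32ffd16aa9181b07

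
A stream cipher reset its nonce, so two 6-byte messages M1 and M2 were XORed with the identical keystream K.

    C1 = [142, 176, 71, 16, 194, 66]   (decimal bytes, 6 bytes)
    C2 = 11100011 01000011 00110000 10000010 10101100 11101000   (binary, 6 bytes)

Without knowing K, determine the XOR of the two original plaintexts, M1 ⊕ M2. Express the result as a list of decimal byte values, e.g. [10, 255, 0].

[109, 243, 119, 146, 110, 170]

C1 ⊕ C2 = (M1 ⊕ K) ⊕ (M2 ⊕ K) = M1 ⊕ M2 — the shared key cancels under XOR.
byte 0: 8e ⊕ e3 = 6d
byte 1: b0 ⊕ 43 = f3
byte 2: 47 ⊕ 30 = 77
byte 3: 10 ⊕ 82 = 92
byte 4: c2 ⊕ ac = 6e
byte 5: 42 ⊕ e8 = aa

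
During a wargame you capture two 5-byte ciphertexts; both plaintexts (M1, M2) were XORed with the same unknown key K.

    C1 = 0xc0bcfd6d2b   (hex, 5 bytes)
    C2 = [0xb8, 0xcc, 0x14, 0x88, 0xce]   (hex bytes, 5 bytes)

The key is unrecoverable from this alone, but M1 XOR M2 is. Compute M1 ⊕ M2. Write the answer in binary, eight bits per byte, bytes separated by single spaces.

C1 ⊕ C2 = (M1 ⊕ K) ⊕ (M2 ⊕ K) = M1 ⊕ M2 — the shared key cancels under XOR.
byte 0: 11000000 XOR 10111000 = 01111000
byte 1: 10111100 XOR 11001100 = 01110000
byte 2: 11111101 XOR 00010100 = 11101001
byte 3: 01101101 XOR 10001000 = 11100101
byte 4: 00101011 XOR 11001110 = 11100101

01111000 01110000 11101001 11100101 11100101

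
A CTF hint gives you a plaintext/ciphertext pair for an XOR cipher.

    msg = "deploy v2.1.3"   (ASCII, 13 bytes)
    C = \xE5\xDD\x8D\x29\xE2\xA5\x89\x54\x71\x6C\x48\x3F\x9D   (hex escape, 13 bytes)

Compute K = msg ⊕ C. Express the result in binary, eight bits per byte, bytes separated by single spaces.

Since C = msg ⊕ K, XORing both sides with msg gives K = msg ⊕ C.
64 ^ e5 = 81
65 ^ dd = b8
70 ^ 8d = fd
6c ^ 29 = 45
6f ^ e2 = 8d
79 ^ a5 = dc
20 ^ 89 = a9
76 ^ 54 = 22
32 ^ 71 = 43
2e ^ 6c = 42
31 ^ 48 = 79
2e ^ 3f = 11
33 ^ 9d = ae

10000001 10111000 11111101 01000101 10001101 11011100 10101001 00100010 01000011 01000010 01111001 00010001 10101110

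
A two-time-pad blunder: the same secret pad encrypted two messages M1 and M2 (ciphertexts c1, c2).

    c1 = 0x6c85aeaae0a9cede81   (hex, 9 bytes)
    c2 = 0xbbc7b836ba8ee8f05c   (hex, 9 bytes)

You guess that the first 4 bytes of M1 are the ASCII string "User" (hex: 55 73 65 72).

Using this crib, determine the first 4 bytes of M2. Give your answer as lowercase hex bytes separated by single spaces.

First, c1 ⊕ c2 = (M1 ⊕ K) ⊕ (M2 ⊕ K) = M1 ⊕ M2, so the key drops out. Then M2 = (M1 ⊕ M2) ⊕ M1 over the first 4 bytes.
byte 0: (6c ^ bb) ^ 55 = d7 ^ 55 = 82
byte 1: (85 ^ c7) ^ 73 = 42 ^ 73 = 31
byte 2: (ae ^ b8) ^ 65 = 16 ^ 65 = 73
byte 3: (aa ^ 36) ^ 72 = 9c ^ 72 = ee

82 31 73 ee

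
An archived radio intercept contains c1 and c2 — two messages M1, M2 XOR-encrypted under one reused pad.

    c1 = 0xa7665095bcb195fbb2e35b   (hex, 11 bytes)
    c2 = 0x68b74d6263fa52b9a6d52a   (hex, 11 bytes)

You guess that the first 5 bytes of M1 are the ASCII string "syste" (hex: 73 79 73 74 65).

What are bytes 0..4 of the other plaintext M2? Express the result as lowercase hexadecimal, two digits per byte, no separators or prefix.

bca86e83ba

First, c1 ⊕ c2 = (M1 ⊕ K) ⊕ (M2 ⊕ K) = M1 ⊕ M2, so the key drops out. Then M2 = (M1 ⊕ M2) ⊕ M1 over the first 5 bytes.
byte 0: (a7 xor 68) xor 73 = cf xor 73 = bc
byte 1: (66 xor b7) xor 79 = d1 xor 79 = a8
byte 2: (50 xor 4d) xor 73 = 1d xor 73 = 6e
byte 3: (95 xor 62) xor 74 = f7 xor 74 = 83
byte 4: (bc xor 63) xor 65 = df xor 65 = ba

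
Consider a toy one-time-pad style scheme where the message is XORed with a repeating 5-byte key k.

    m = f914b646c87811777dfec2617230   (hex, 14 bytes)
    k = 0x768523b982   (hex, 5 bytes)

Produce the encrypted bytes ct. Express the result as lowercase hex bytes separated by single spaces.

The 5-byte key repeats, so the effective keystream is 76 85 23 b9 82 76 85 23 b9 82 76 85 23 b9.
byte 0: f9 xor 76 = 8f
byte 1: 14 xor 85 = 91
byte 2: b6 xor 23 = 95
byte 3: 46 xor b9 = ff
byte 4: c8 xor 82 = 4a
byte 5: 78 xor 76 = 0e
byte 6: 11 xor 85 = 94
byte 7: 77 xor 23 = 54
byte 8: 7d xor b9 = c4
byte 9: fe xor 82 = 7c
byte 10: c2 xor 76 = b4
byte 11: 61 xor 85 = e4
byte 12: 72 xor 23 = 51
byte 13: 30 xor b9 = 89

8f 91 95 ff 4a 0e 94 54 c4 7c b4 e4 51 89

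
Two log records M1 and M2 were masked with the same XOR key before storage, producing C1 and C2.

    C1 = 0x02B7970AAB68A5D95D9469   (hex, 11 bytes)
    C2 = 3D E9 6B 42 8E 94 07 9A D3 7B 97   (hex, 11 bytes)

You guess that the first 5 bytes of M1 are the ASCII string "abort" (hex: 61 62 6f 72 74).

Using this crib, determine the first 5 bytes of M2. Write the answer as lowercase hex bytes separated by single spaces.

5e 3c 93 3a 51

First, C1 ⊕ C2 = (M1 ⊕ K) ⊕ (M2 ⊕ K) = M1 ⊕ M2, so the key drops out. Then M2 = (M1 ⊕ M2) ⊕ M1 over the first 5 bytes.
byte 0: (02 XOR 3d) XOR 61 = 3f XOR 61 = 5e
byte 1: (b7 XOR e9) XOR 62 = 5e XOR 62 = 3c
byte 2: (97 XOR 6b) XOR 6f = fc XOR 6f = 93
byte 3: (0a XOR 42) XOR 72 = 48 XOR 72 = 3a
byte 4: (ab XOR 8e) XOR 74 = 25 XOR 74 = 51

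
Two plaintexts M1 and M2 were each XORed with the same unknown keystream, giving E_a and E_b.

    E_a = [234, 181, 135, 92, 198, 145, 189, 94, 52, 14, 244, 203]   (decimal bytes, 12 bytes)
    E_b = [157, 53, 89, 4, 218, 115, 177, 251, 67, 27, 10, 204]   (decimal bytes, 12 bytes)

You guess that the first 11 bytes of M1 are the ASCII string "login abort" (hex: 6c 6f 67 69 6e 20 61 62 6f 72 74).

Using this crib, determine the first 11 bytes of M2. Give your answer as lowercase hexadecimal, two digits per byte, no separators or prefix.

1befb93172c26dc718678a

First, E_a ⊕ E_b = (M1 ⊕ K) ⊕ (M2 ⊕ K) = M1 ⊕ M2, so the key drops out. Then M2 = (M1 ⊕ M2) ⊕ M1 over the first 11 bytes.
byte 0: (ea ⊕ 9d) ⊕ 6c = 77 ⊕ 6c = 1b
byte 1: (b5 ⊕ 35) ⊕ 6f = 80 ⊕ 6f = ef
byte 2: (87 ⊕ 59) ⊕ 67 = de ⊕ 67 = b9
byte 3: (5c ⊕ 04) ⊕ 69 = 58 ⊕ 69 = 31
byte 4: (c6 ⊕ da) ⊕ 6e = 1c ⊕ 6e = 72
byte 5: (91 ⊕ 73) ⊕ 20 = e2 ⊕ 20 = c2
byte 6: (bd ⊕ b1) ⊕ 61 = 0c ⊕ 61 = 6d
byte 7: (5e ⊕ fb) ⊕ 62 = a5 ⊕ 62 = c7
byte 8: (34 ⊕ 43) ⊕ 6f = 77 ⊕ 6f = 18
byte 9: (0e ⊕ 1b) ⊕ 72 = 15 ⊕ 72 = 67
byte 10: (f4 ⊕ 0a) ⊕ 74 = fe ⊕ 74 = 8a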